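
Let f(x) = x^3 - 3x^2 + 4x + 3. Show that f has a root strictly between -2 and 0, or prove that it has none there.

f(-2) = -25 and f(0) = 3, which have opposite signs.
f is continuous everywhere (it is a polynomial), in particular on [-2, 0].
By the Intermediate Value Theorem, f takes the value 0 somewhere in the open interval.

Such a root exists.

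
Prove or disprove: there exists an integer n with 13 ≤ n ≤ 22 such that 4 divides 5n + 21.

n = 15

n = 15 works, since 5·15 + 21 = 96 = 24·4.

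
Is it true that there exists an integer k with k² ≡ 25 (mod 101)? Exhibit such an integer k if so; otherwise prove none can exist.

Take k = 5. Then 5² = 25, and since 0 ≤ 25 < 101 this is already reduced: 5² ≡ 25 (mod 101).

k = 5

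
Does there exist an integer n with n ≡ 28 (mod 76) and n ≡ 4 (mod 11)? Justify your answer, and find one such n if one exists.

n = 180

The moduli 76 and 11 are coprime, so by the Chinese Remainder Theorem a unique solution modulo 836 exists.
Write n = 28 + 76t and require 28 + 76t ≡ 4 (mod 11), i.e. 76t ≡ 9 (mod 11).
76 ≡ 10 (mod 11), so this reads 10t ≡ 9 (mod 11). Note 10·10 = 100 ≡ 1 (mod 11) (as 100 − 1 = 9·11), so 10⁻¹ ≡ 10.
Multiplying by 10: t ≡ 10·9 = 90 ≡ 2 (mod 11).
With t = 2: n = 28 + 76·2 = 180.
Check: 180 mod 76 = 28, 180 mod 11 = 4. ✓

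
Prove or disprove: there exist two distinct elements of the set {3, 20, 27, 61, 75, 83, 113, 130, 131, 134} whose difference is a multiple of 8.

The pair (3, 27) works.

Reduce each element mod 8: 3↦3, 20↦4, 27↦3, 61↦5, 75↦3, 83↦3, 113↦1, 130↦2, 131↦3, 134↦6. The residue 3 repeats (at 3 and 27), and 27 − 3 = 24 = 3·8.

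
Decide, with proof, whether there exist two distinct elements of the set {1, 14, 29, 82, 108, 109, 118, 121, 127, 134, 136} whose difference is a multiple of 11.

Reduce each element modulo 11: 1↦1, 14↦3, 29↦7, 82↦5, 108↦9, 109↦10, 118↦8, 121↦0, 127↦6, 134↦2, 136↦4.
All 11 residues are distinct, so no two elements differ by a multiple of 11.

There is no such pair.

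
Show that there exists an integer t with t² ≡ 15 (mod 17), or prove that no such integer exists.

t = 7

Take t = 7. Then 7² = 49 = 2·17 + 15, so 7² ≡ 15 (mod 17).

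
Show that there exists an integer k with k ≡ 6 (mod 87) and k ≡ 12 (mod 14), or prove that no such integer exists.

Since 87 and 14 share no common factor, CRT says the pair of congruences has a solution (unique mod 1218).
Any solution of the first congruence is k = 6 + 87t; substituting into the second, 87t ≡ 12 − 6 ≡ 6 (mod 14).
87 ≡ 3 (mod 14), so this reads 3t ≡ 6 (mod 14). Note 3·5 = 15 ≡ 1 (mod 14) (as 15 − 1 = 1·14), so 3⁻¹ ≡ 5.
Therefore t ≡ 5·6 = 30 ≡ 2 (mod 14).
Taking t = 2 gives k = 6 + 87·2 = 180.
Verify: 180 = 2·87 + 6 and 180 = 12·14 + 12. ✓

k = 180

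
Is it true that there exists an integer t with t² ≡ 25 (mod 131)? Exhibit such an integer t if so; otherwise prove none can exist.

t = 5

Take t = 5. Then 5² = 25, and since 0 ≤ 25 < 131 this is already reduced: 5² ≡ 25 (mod 131).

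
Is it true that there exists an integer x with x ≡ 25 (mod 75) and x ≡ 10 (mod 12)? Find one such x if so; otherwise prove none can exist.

x = 250

gcd(75, 12) = 3. A simultaneous solution exists iff 25 ≡ 10 (mod 3); here 25 mod 3 = 1 = 10 mod 3, so it does.
Step through x = 25, 25 + 75, 25 + 2·75, …: the values 25, 100, 175, 250 reduce mod 12 to 1, 4, 7, 10. The value 250 hits 10.
Verify: 250 = 3·75 + 25 and 250 = 20·12 + 10. ✓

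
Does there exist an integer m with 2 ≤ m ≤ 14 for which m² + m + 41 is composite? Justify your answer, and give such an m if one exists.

The values for m = 2, 3, …, 14 are 47, 53, 61, 71, 83, 97, 113, 131, 151, 173, 197, 223, 251, and each of these is prime.
So no value in the range makes the expression composite.

No such integer m in that range exists.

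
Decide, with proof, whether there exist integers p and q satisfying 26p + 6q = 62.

p = 1, q = 6

Every value of 26p + 6q is a multiple of gcd(26, 6) = 2; since 2 ∣ 62, solutions exist.
Dividing through by 2 reduces the equation to 13p + 3q = 31.
Run the Euclidean algorithm on 13 and 3: 13 = 4·3 + 1, 3 = 3·1 + 0.
Working back up the chain: 1 = 13 − 4·3. So 13·1 + 3·(-4) = 1.
Multiplying through by 31: p = 1·31 = 31, q = (-4)·31 = -124 is a solution.
Shifting by a multiple of (3, −13) keeps it a solution: p = 31 − 10·3 = 1, q = -124 + 10·13 = 6.
Check: 26·1 + 6·6 = 26 + 36 = 62. ✓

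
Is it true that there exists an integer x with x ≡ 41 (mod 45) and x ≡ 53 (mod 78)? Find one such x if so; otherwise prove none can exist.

The moduli are not coprime: gcd(45, 78) = 3. Compatibility requires 3 ∣ (53 − 41) = 12, which holds, so solutions exist.
List candidates x ≡ 41 (mod 45): 41, 86, 131. Modulo 78 these are 41, 8, 53; 131 gives 53 as required.
Verify: 131 = 2·45 + 41 and 131 = 1·78 + 53. ✓

x = 131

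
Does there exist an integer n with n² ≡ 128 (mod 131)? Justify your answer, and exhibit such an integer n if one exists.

There is no such integer.

131 is prime, so by Euler's criterion 128 is a square mod 131 iff 128^((131−1)/2) = 128^65 ≡ 1 (mod 131).
Repeated squaring mod 131: 128^2 = 16384 ≡ 9; 128^4 ≡ 9² = 81 ≡ 81; 128^8 ≡ 81² = 6561 ≡ 11; 128^16 ≡ 11² = 121 ≡ 121; 128^32 ≡ 121² = 14641 ≡ 100; 128^64 ≡ 100² = 10000 ≡ 44.
Since 65 = 64 + 1, 128^65 ≡ 44 · 128; multiplying out mod 131: 44·128 = 5632 ≡ 130. Thus 128^65 ≡ 130 ≡ −1 (mod 131).
By Euler's criterion 128 is a quadratic non-residue mod 131: no n satisfies n² ≡ 128 (mod 131).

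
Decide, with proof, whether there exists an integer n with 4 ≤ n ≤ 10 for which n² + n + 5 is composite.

At n = 5: 5² + 5 + 5 = 35 = 5·7, which is composite.

n = 5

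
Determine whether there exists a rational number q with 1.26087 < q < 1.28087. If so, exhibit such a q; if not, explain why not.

q = 14/11

Multiplying by 11: 11·1.26087 = 13.86957 and 11·1.28087 = 14.08957, so the integer 14 lies strictly between them.
Dividing back, 1.26087 < 14/11 < 1.28087, and 14/11 is rational.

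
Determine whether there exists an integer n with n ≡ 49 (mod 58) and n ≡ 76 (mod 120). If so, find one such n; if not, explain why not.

There is no such integer.

Reduce both congruences modulo 2, which divides 58 and 120: they say n ≡ 49 (mod 2) and n ≡ 76 (mod 2).
These are incompatible: 49 − 76 = -27 is not divisible by 2.
Therefore no such n exists.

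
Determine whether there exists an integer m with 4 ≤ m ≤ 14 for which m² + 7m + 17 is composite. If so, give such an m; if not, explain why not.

At m = 6: 6² + 7·6 + 17 = 95 = 5·19, which is composite.

m = 6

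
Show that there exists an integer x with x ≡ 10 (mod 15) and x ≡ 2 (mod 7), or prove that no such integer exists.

x = 100

gcd(15, 7) = 1, so the Chinese Remainder Theorem guarantees exactly one residue class mod 105 satisfying both.
Any solution of the first congruence is x = 10 + 15t; substituting into the second, 15t ≡ 2 − 10 ≡ 6 (mod 7).
15 ≡ 1 (mod 7), so this reads 1t ≡ 6 (mod 7). So t ≡ 6 (mod 7).
Taking t = 6 gives x = 10 + 15·6 = 100.
Verify: 100 = 6·15 + 10 and 100 = 14·7 + 2. ✓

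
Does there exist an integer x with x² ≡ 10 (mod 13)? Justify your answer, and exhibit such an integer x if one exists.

x = 6

x = 6 works: 6² = 36, and 36 − 10 = 26 = 2·13.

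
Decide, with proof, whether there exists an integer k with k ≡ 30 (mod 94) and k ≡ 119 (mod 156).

There is no such integer.

Reduce both congruences modulo 2, which divides 94 and 156: they say k ≡ 30 (mod 2) and k ≡ 119 (mod 2).
These are incompatible: 30 − 119 = -89 is not divisible by 2.
So no integer satisfies both congruences.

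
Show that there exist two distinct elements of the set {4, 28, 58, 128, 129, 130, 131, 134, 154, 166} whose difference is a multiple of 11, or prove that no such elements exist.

No, no such pair exists.

Residues mod 11: 4↦4, 28↦6, 58↦3, 128↦7, 129↦8, 130↦9, 131↦10, 134↦2, 154↦0, 166↦1.
All 10 residues are distinct, so no two elements differ by a multiple of 11.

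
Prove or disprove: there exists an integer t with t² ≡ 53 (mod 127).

No such integer exists.

Apply Euler's criterion with the prime 127: 53 is a quadratic residue iff 53^63 ≡ 1 (mod 127), and a non-residue iff it is ≡ −1.
Squaring successively (mod 127): 53^2 = 2809 ≡ 15; 53^4 ≡ 15² = 225 ≡ 98; 53^8 ≡ 98² = 9604 ≡ 79; 53^16 ≡ 79² = 6241 ≡ 18; 53^32 ≡ 18² = 324 ≡ 70.
Since 63 = 32 + 16 + 8 + 4 + 2 + 1, 53^63 ≡ 70 · 18 · 79 · 98 · 15 · 53; multiplying out mod 127: 70·18 = 1260 ≡ 117, then 117·79 = 9243 ≡ 99, then 99·98 = 9702 ≡ 50, then 50·15 = 750 ≡ 115, then 115·53 = 6095 ≡ 126. Thus 53^63 ≡ 126 ≡ −1 (mod 127).
The value −1 means 53 is a non-residue modulo 127, so t² ≡ 53 (mod 127) is impossible.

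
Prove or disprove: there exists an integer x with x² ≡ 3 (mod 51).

Work modulo the divisor 17 of 51. If x² ≡ 3 (mod 51) then x² ≡ 3 (mod 17).
Computing x² mod 17 for x = 0, 1, …, 8 (enough, by the symmetry x ↦ 17 − x) gives 0, 1, 4, 9, 16, 8, 2, 15, 13.
So the quadratic residues mod 17 are {0, 1, 2, 4, 8, 9, 13, 15, 16}, and 3 is not among them.
Therefore x² ≡ 3 (mod 51) has no solution.

No such integer exists.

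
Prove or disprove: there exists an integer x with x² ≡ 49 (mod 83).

Take x = 76. Then 76² = 5776 = 69·83 + 49, so 76² ≡ 49 (mod 83).

x = 76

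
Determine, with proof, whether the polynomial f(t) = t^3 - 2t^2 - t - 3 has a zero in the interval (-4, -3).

f(-4) = -95 and f(-3) = -45, both negative, so a sign-change argument is unavailable; we show f keeps this sign on the whole interval.
Shift to the endpoint -3: with t = -3 − u (0 < u < 1), one computes f(-3 − u) = -u^3 - 11u^2 - 38u - 45.
All 4 nonzero coefficients of this polynomial in u are negative; hence for u > 0 the value is a sum of negative terms (the constant -45 among them).
Therefore f(t) < 0 throughout (-4, -3), and f has no zero there.

f has no root in that interval.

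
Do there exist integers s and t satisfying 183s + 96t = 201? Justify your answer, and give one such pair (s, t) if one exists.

gcd(183, 96) = 3, and 3 divides 201, so integer solutions exist.
Dividing through by 3 reduces the equation to 61s + 32t = 67.
Run the Euclidean algorithm on 61 and 32: 61 = 1·32 + 29, 32 = 1·29 + 3, 29 = 9·3 + 2, 3 = 1·2 + 1, 2 = 2·1 + 0.
Back-substituting, 1 = 3 − 1·2 = 3 − (29 − 9·3) = −29 + 10·3 = −29 + 10·(32 − 1·29) = 10·32 − 11·29 = 10·32 − 11·(61 − 1·32) = −11·61 + 21·32; that is, 61·(-11) + 32·21 = 1.
Multiplying through by 67: s = (-11)·67 = -737, t = 21·67 = 1407 is a solution.
Adding 24·32 to s and subtracting 24·61 from t gives the tidier solution (31, -57).
Indeed 183·31 + 96·(-57) = 5673 − 5472 = 201.

s = 31, t = -57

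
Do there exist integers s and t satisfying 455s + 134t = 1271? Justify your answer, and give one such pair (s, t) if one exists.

s = 115, t = -381

Since gcd(455, 134) = 1, every integer is an integer combination of 455 and 134.
Run the Euclidean algorithm on 455 and 134: 455 = 3·134 + 53, 134 = 2·53 + 28, 53 = 1·28 + 25, 28 = 1·25 + 3, 25 = 8·3 + 1, 3 = 3·1 + 0.
Working back up the chain: 1 = 25 − 8·3 = 25 − 8·(28 − 1·25) = −8·28 + 9·25 = −8·28 + 9·(53 − 1·28) = 9·53 − 17·28 = 9·53 − 17·(134 − 2·53) = −17·134 + 43·53 = −17·134 + 43·(455 − 3·134) = 43·455 − 146·134. So 455·43 + 134·(-146) = 1.
Multiplying through by 1271: s = 43·1271 = 54653, t = (-146)·1271 = -185566 is a solution.
The general solution is s = 54653 + 134k, t = -185566 − 455k; taking k = -407 gives the smaller pair s = 115, t = -381.
Indeed 455·115 + 134·(-381) = 52325 − 51054 = 1271.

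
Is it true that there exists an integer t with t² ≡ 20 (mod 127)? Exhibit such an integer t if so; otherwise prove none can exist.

There is no such integer.

127 is prime, so by Euler's criterion 20 is a square mod 127 iff 20^((127−1)/2) = 20^63 ≡ 1 (mod 127).
Repeated squaring mod 127: 20^2 = 400 ≡ 19; 20^4 ≡ 19² = 361 ≡ 107; 20^8 ≡ 107² = 11449 ≡ 19; 20^16 ≡ 19² = 361 ≡ 107; 20^32 ≡ 107² = 11449 ≡ 19.
Since 63 = 32 + 16 + 8 + 4 + 2 + 1, 20^63 ≡ 19 · 107 · 19 · 107 · 19 · 20; multiplying out mod 127: 19·107 = 2033 ≡ 1, then 1·19 = 19 ≡ 19, then 19·107 = 2033 ≡ 1, then 1·19 = 19 ≡ 19, then 19·20 = 380 ≡ 126. Thus 20^63 ≡ 126 ≡ −1 (mod 127).
The value −1 means 20 is a non-residue modulo 127, so t² ≡ 20 (mod 127) is impossible.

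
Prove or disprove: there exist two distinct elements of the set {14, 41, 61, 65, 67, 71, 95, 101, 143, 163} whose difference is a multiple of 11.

No, no such pair exists.

Residues mod 11: 14↦3, 41↦8, 61↦6, 65↦10, 67↦1, 71↦5, 95↦7, 101↦2, 143↦0, 163↦9.
No residue repeats among the 10 elements, so no pair has difference ≡ 0 (mod 11).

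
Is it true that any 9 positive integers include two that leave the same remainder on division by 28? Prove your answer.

Consider the 9 integers 105, 106, …, 113. They lie in distinct residue classes modulo 28, since 9 ≤ 28.
Hence this collection has no pair with equal remainders mod 28, disproving the claim.

No, the set {105, 106, 107, 108, 109, 110, 111, 112, 113} is a counterexample.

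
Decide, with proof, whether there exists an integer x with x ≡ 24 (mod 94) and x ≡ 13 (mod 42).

There is no such integer.

Both moduli are multiples of 2 = gcd(94, 42), so any solution would satisfy x ≡ 24 and x ≡ 13 modulo 2 simultaneously.
But 24 mod 2 = 0 while 13 mod 2 = 1, a contradiction.
Therefore no such x exists.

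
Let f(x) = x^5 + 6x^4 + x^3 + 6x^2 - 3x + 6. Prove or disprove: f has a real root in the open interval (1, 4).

f(1) = 17 and f(4) = 2714, both positive, so a sign-change argument is unavailable; we show f keeps this sign on the whole interval.
Substitute x = 1 + u, where 0 < u < 3 on the interval. Expanding, f(1 + u) = u^5 + 11u^4 + 35u^3 + 55u^2 + 41u + 17.
The nonzero coefficients here are all positive, so for u > 0 every term is positive (or zero), and the constant term 17 is strictly positive.
So f is strictly positive on (1, 4); no root exists in the interval.

No such root exists.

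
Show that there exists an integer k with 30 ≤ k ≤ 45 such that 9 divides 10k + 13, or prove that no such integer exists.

Try k = 32: 10·32 + 13 = 333 = 37·9, which is divisible by 9.

k = 32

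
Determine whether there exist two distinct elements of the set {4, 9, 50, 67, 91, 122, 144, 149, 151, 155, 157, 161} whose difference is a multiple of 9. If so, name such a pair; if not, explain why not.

Yes: 4 and 67.

Reduce each element mod 9: 4↦4, 9↦0, 50↦5, 67↦4, 91↦1, 122↦5, 144↦0, 149↦5, 151↦7, 155↦2, 157↦4, 161↦8. The residue 4 repeats (at 4 and 67), and 67 − 4 = 63 = 7·9.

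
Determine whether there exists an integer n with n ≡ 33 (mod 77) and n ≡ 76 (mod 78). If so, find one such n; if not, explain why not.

gcd(77, 78) = 1, so the Chinese Remainder Theorem guarantees exactly one residue class mod 6006 satisfying both.
Any solution of the first congruence is n = 33 + 77t; substituting into the second, 77t ≡ 76 − 33 ≡ 43 (mod 78).
To invert 77 modulo 78: 78 = 1·77 + 1, 77 = 77·1 + 0, and unwinding, 1 = 78 − 1·77. Thus 77⁻¹ ≡ -1 ≡ 77 (mod 78).
Therefore t ≡ 77·43 = 3311 ≡ 35 (mod 78).
Taking t = 35 gives n = 33 + 77·35 = 2728.
Check: 2728 mod 77 = 33, 2728 mod 78 = 76. ✓

n = 2728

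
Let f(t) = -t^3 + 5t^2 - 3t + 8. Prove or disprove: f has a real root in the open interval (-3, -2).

The endpoint values f(-3) = 89 and f(-2) = 42 are both positive. Claim: f(t) > 0 for every t in (-3, -2).
Shift to the endpoint -2: with t = -2 − u (0 < u < 1), one computes f(-2 − u) = u^3 + 11u^2 + 35u + 42.
The nonzero coefficients here are all positive, so for u > 0 every term is positive (or zero), and the constant term 42 is strictly positive.
Therefore f(t) > 0 throughout (-3, -2), and f has no zero there.

No.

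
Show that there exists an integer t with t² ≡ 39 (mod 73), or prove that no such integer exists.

No, no such integer exists.

Apply Euler's criterion with the prime 73: 39 is a quadratic residue iff 39^36 ≡ 1 (mod 73), and a non-residue iff it is ≡ −1.
Repeated squaring mod 73: 39^2 = 1521 ≡ 61; 39^4 ≡ 61² = 3721 ≡ 71; 39^8 ≡ 71² = 5041 ≡ 4; 39^16 ≡ 4² = 16 ≡ 16; 39^32 ≡ 16² = 256 ≡ 37.
Since 36 = 32 + 4, 39^36 ≡ 37 · 71; multiplying out mod 73: 37·71 = 2627 ≡ 72. Thus 39^36 ≡ 72 ≡ −1 (mod 73).
By Euler's criterion 39 is a quadratic non-residue mod 73: no t satisfies t² ≡ 39 (mod 73).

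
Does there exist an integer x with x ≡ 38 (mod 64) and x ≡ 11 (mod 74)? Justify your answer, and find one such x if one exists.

There is no such integer.

Reduce both congruences modulo 2, which divides 64 and 74: they say x ≡ 38 (mod 2) and x ≡ 11 (mod 2).
But 38 mod 2 = 0 while 11 mod 2 = 1, a contradiction.
Therefore no such x exists.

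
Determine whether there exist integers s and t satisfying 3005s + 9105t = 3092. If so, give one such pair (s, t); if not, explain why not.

Both 3005 and 9105 are divisible by gcd(3005, 9105) = 5, hence so is any combination 3005s + 9105t.
But 3092 is not a multiple of 5 (it leaves remainder 2).
Hence no integers s, t satisfy the equation.

There are no such integers.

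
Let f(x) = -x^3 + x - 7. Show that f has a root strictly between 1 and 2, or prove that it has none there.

No.

The endpoint values f(1) = -7 and f(2) = -13 are both negative. Claim: f(x) < 0 for every x in (1, 2).
Substitute x = 1 + u, where 0 < u < 1 on the interval. Expanding, f(1 + u) = -u^3 - 3u^2 - 2u - 7.
All 4 nonzero coefficients of this polynomial in u are negative; hence for u > 0 the value is a sum of negative terms (the constant -7 among them).
Therefore f(x) < 0 throughout (1, 2), and f has no zero there.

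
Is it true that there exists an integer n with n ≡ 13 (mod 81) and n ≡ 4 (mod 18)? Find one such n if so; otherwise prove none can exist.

n = 94

gcd(81, 18) = 9. A simultaneous solution exists iff 13 ≡ 4 (mod 9); here 13 mod 9 = 4 = 4 mod 9, so it does.
Step through n = 13, 13 + 81, 13 + 2·81, …: the values 13, 94 reduce mod 18 to 13, 4. The value 94 hits 4.
Indeed 94 ≡ 13 (mod 81) and 94 ≡ 4 (mod 18).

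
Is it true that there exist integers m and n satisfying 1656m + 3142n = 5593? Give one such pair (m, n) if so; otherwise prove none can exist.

There are no such integers.

Any value of 1656m + 3142n is a multiple of gcd(1656, 3142) = 2.
But 5593 = 2·2796 + 1, so 2 ∤ 5593.
Therefore 1656m + 3142n = 5593 has no solution in integers.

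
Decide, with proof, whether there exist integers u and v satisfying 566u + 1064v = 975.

Both 566 and 1064 are divisible by gcd(566, 1064) = 2, hence so is any combination 566u + 1064v.
But 975 = 2·487 + 1, so 2 ∤ 975.
Hence no integers u, v satisfy the equation.

There are no such integers.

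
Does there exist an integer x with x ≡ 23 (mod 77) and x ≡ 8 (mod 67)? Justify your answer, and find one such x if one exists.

x = 2487

The moduli 77 and 67 are coprime, so by the Chinese Remainder Theorem a unique solution modulo 5159 exists.
Write x = 23 + 77t and require 23 + 77t ≡ 8 (mod 67), i.e. 77t ≡ 52 (mod 67).
77 ≡ 10 (mod 67), so this reads 10t ≡ 52 (mod 67). Since 10·47 = 470 = 7·67 + 1, the inverse of 10 mod 67 is 47.
Therefore t ≡ 47·52 = 2444 ≡ 32 (mod 67).
Taking t = 32 gives x = 23 + 77·32 = 2487.
Check: 2487 mod 77 = 23, 2487 mod 67 = 8. ✓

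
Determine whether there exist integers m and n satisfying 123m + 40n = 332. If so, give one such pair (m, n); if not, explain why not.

123 and 40 are coprime, so 123m + 40n ranges over all of ℤ.
Run the Euclidean algorithm on 123 and 40: 123 = 3·40 + 3, 40 = 13·3 + 1, 3 = 3·1 + 0.
Working back up the chain: 1 = 40 − 13·3 = 40 − 13·(123 − 3·40) = −13·123 + 40·40. So 123·(-13) + 40·40 = 1.
Scaling by 332 gives the particular solution (m, n) = (-4316, 13280).
Adding 108·40 to m and subtracting 108·123 from n gives the tidier solution (4, -4).
Indeed 123·4 + 40·(-4) = 492 − 160 = 332.

m = 4, n = -4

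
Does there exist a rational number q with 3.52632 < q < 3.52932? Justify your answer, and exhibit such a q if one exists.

Look for a denominator N such that an integer falls strictly between N·3.52632 and N·3.52932. N = 36 works: 36·3.52632 = 126.94752 < 127 < 127.05552 = 36·3.52932.
Hence 127/36 is a rational number with 3.52632 < 127/36 < 3.52932.

q = 127/36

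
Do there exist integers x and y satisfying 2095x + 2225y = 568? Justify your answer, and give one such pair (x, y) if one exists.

There are no such integers.

Both 2095 and 2225 are divisible by gcd(2095, 2225) = 5, hence so is any combination 2095x + 2225y.
But 568 is not a multiple of 5 (it leaves remainder 3).
Therefore 2095x + 2225y = 568 has no solution in integers.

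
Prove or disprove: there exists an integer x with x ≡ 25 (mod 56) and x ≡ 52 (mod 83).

Since 56 and 83 share no common factor, CRT says the pair of congruences has a solution (unique mod 4648).
Write x = 25 + 56t and require 25 + 56t ≡ 52 (mod 83), i.e. 56t ≡ 27 (mod 83).
Since 56·43 = 2408 = 29·83 + 1, the inverse of 56 mod 83 is 43.
Multiplying by 43: t ≡ 43·27 = 1161 ≡ 82 (mod 83).
Taking t = 82 gives x = 25 + 56·82 = 4617.
Verify: 4617 = 82·56 + 25 and 4617 = 55·83 + 52. ✓

x = 4617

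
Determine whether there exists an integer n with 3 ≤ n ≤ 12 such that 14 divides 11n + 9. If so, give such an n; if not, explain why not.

Try n = 3: 11·3 + 9 = 42 = 3·14, which is divisible by 14.

n = 3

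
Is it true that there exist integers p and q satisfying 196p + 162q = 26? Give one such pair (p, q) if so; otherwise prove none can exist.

p = 77, q = -93

gcd(196, 162) = 2, and 2 divides 26, so integer solutions exist.
Dividing through by 2 reduces the equation to 98p + 81q = 13.
Run the Euclidean algorithm on 98 and 81: 98 = 1·81 + 17, 81 = 4·17 + 13, 17 = 1·13 + 4, 13 = 3·4 + 1, 4 = 4·1 + 0.
Working back up the chain: 1 = 13 − 3·4 = 13 − 3·(17 − 1·13) = −3·17 + 4·13 = −3·17 + 4·(81 − 4·17) = 4·81 − 19·17 = 4·81 − 19·(98 − 1·81) = −19·98 + 23·81. So 98·(-19) + 81·23 = 1.
Times 13: 98·(-247) + 81·299 = 13, so (-247, 299) solves it.
Adding 4·81 to p and subtracting 4·98 from q gives the tidier solution (77, -93).
Check: 196·77 + 162·(-93) = 15092 − 15066 = 26. ✓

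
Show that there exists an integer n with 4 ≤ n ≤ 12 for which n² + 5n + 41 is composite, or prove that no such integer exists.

n = 5

At n = 5: 5² + 5·5 + 41 = 91 = 7·13, which is composite.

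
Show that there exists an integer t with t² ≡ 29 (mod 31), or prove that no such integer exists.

There is no such integer.

Apply Euler's criterion with the prime 31: 29 is a quadratic residue iff 29^15 ≡ 1 (mod 31), and a non-residue iff it is ≡ −1.
Squaring successively (mod 31): 29^2 = 841 ≡ 4; 29^4 ≡ 4² = 16 ≡ 16; 29^8 ≡ 16² = 256 ≡ 8.
Since 15 = 8 + 4 + 2 + 1, 29^15 ≡ 8 · 16 · 4 · 29; multiplying out mod 31: 8·16 = 128 ≡ 4, then 4·4 = 16 ≡ 16, then 16·29 = 464 ≡ 30. Thus 29^15 ≡ 30 ≡ −1 (mod 31).
The value −1 means 29 is a non-residue modulo 31, so t² ≡ 29 (mod 31) is impossible.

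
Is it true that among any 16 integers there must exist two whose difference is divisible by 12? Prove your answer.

There are exactly 12 possible remainders on division by 12.
Placing 16 integers into 12 classes, some class receives at least two — say a and b.
Then a ≡ b (mod 12), i.e. 12 ∣ (a − b).

Yes, this is always true.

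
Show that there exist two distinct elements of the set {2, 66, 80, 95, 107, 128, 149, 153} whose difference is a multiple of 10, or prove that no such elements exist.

There is no such pair.

Residues mod 10: 2↦2, 66↦6, 80↦0, 95↦5, 107↦7, 128↦8, 149↦9, 153↦3.
All 8 residues are distinct, so no two elements differ by a multiple of 10.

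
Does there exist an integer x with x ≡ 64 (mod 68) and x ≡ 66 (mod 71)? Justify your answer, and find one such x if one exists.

Since 68 and 71 share no common factor, CRT says the pair of congruences has a solution (unique mod 4828).
Write x = 64 + 68t and require 64 + 68t ≡ 66 (mod 71), i.e. 68t ≡ 2 (mod 71).
Invert 68 mod 71 by the Euclidean algorithm: 71 = 1·68 + 3, 68 = 22·3 + 2, 3 = 1·2 + 1, 2 = 2·1 + 0; back-substituting, 1 = 3 − 1·2 = 3 − (68 − 22·3) = −68 + 23·3 = −68 + 23·(71 − 1·68) = 23·71 − 24·68. Hence 68·(-24) ≡ 1, so 68⁻¹ ≡ -24 ≡ 47 (mod 71).
Multiplying by 47: t ≡ 47·2 = 94 ≡ 23 (mod 71).
With t = 23: x = 64 + 68·23 = 1628.
Indeed 1628 ≡ 64 (mod 68) and 1628 ≡ 66 (mod 71).

x = 1628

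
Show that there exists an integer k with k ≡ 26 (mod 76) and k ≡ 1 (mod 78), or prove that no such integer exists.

Reduce both congruences modulo 2, which divides 76 and 78: they say k ≡ 26 (mod 2) and k ≡ 1 (mod 2).
But 26 mod 2 = 0 while 1 mod 2 = 1, a contradiction.
Therefore no such k exists.

There is no such integer.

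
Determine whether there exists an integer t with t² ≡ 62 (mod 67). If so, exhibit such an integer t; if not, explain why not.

Take t = 53. Then 53² = 2809 = 41·67 + 62, so 53² ≡ 62 (mod 67).

t = 53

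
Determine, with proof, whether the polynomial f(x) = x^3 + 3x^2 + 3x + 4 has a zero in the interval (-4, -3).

No.

f(-4) = -24 and f(-3) = -5, both negative, so a sign-change argument is unavailable; we show f keeps this sign on the whole interval.
Substitute x = -3 − u, where 0 < u < 1 on the interval. Expanding, f(-3 − u) = -u^3 - 6u^2 - 12u - 5.
All 4 nonzero coefficients of this polynomial in u are negative; hence for u > 0 the value is a sum of negative terms (the constant -5 among them).
Therefore f(x) < 0 throughout (-4, -3), and f has no zero there.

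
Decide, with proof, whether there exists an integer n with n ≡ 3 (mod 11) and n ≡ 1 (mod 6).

gcd(11, 6) = 1, so the Chinese Remainder Theorem guarantees exactly one residue class mod 66 satisfying both.
Write n = 3 + 11t and require 3 + 11t ≡ 1 (mod 6), i.e. 11t ≡ 4 (mod 6).
11 ≡ 5 (mod 6), so this reads 5t ≡ 4 (mod 6). To invert 5 modulo 6: 6 = 1·5 + 1, 5 = 5·1 + 0, and unwinding, 1 = 6 − 1·5. Thus 5⁻¹ ≡ -1 ≡ 5 (mod 6).
Multiplying by 5: t ≡ 5·4 = 20 ≡ 2 (mod 6).
With t = 2: n = 3 + 11·2 = 25.
Verify: 25 = 2·11 + 3 and 25 = 4·6 + 1. ✓

n = 25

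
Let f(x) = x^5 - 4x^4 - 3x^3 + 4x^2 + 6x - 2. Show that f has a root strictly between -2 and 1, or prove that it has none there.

f(-2) = -70 and f(1) = 2, which have opposite signs.
Since f is a polynomial it is continuous on [-2, 1].
By the Intermediate Value Theorem, f takes the value 0 somewhere in the open interval.

Yes, f has a root in the interval.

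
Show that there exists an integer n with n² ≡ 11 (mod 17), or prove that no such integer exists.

No such integer exists.

Squares mod 17 repeat after n = 8 (as (−n)² = n²); for n = 0..8 they are 0, 1, 4, 9, 16, 8, 2, 15, 13.
The set of squares mod 17 is therefore {0, 1, 2, 4, 8, 9, 13, 15, 16}, which does not contain 11.
Hence no integer n has n² ≡ 11 (mod 17).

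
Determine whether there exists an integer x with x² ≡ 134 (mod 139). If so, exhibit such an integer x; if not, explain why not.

139 is prime, so by Euler's criterion 134 is a square mod 139 iff 134^((139−1)/2) = 134^69 ≡ 1 (mod 139).
Repeated squaring mod 139: 134^2 = 17956 ≡ 25; 134^4 ≡ 25² = 625 ≡ 69; 134^8 ≡ 69² = 4761 ≡ 35; 134^16 ≡ 35² = 1225 ≡ 113; 134^32 ≡ 113² = 12769 ≡ 120; 134^64 ≡ 120² = 14400 ≡ 83.
Since 69 = 64 + 4 + 1, 134^69 ≡ 83 · 69 · 134; multiplying out mod 139: 83·69 = 5727 ≡ 28, then 28·134 = 3752 ≡ 138. Thus 134^69 ≡ 138 ≡ −1 (mod 139).
By Euler's criterion 134 is a quadratic non-residue mod 139: no x satisfies x² ≡ 134 (mod 139).

There is no such integer.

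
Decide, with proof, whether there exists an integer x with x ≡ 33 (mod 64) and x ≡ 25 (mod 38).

x = 481

Here gcd(64, 38) = 2, and both 33 and 25 leave remainder 1 mod 2, so the system is consistent.
List candidates x ≡ 33 (mod 64): 33, 97, 161, 225, 289, 353, 417, 481. Modulo 38 these are 33, 21, 9, 35, 23, 11, 37, 25; 481 gives 25 as required.
Check: 481 mod 64 = 33, 481 mod 38 = 25. ✓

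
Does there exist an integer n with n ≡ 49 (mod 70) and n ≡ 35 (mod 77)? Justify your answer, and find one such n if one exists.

gcd(70, 77) = 7. A simultaneous solution exists iff 49 ≡ 35 (mod 7); here 49 mod 7 = 0 = 35 mod 7, so it does.
Step through n = 49, 49 + 70, 49 + 2·70, …: the values 49, 119, 189 reduce mod 77 to 49, 42, 35. The value 189 hits 35.
Check: 189 mod 70 = 49, 189 mod 77 = 35. ✓

n = 189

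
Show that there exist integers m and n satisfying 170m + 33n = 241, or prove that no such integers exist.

170 and 33 are coprime, so 170m + 33n ranges over all of ℤ.
Run the Euclidean algorithm on 170 and 33: 170 = 5·33 + 5, 33 = 6·5 + 3, 5 = 1·3 + 2, 3 = 1·2 + 1, 2 = 2·1 + 0.
Unwinding: 1 = 3 − 1·2 = 3 − (5 − 1·3) = −5 + 2·3 = −5 + 2·(33 − 6·5) = 2·33 − 13·5 = 2·33 − 13·(170 − 5·33) = −13·170 + 67·33, i.e. 170·(-13) + 33·67 = 1.
Times 241: 170·(-3133) + 33·16147 = 241, so (-3133, 16147) solves it.
Shifting by a multiple of (33, −170) keeps it a solution: m = -3133 + 95·33 = 2, n = 16147 − 95·170 = -3.
Check: 170·2 + 33·(-3) = 340 − 99 = 241. ✓

m = 2, n = -3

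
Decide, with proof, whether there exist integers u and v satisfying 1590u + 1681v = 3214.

Since gcd(1590, 1681) = 1, every integer is an integer combination of 1590 and 1681.
Dividing repeatedly: 1681 = 1·1590 + 91, 1590 = 17·91 + 43, 91 = 2·43 + 5, 43 = 8·5 + 3, 5 = 1·3 + 2, 3 = 1·2 + 1, 2 = 2·1 + 0.
Unwinding: 1 = 3 − 1·2 = 3 − (5 − 1·3) = −5 + 2·3 = −5 + 2·(43 − 8·5) = 2·43 − 17·5 = 2·43 − 17·(91 − 2·43) = −17·91 + 36·43 = −17·91 + 36·(1590 − 17·91) = 36·1590 − 629·91 = 36·1590 − 629·(1681 − 1·1590) = −629·1681 + 665·1590, i.e. 1590·665 + 1681·(-629) = 1.
Scaling by 3214 gives the particular solution (u, v) = (2137310, -2021606).
Subtracting 1271·1681 from u and adding 1271·1590 to v gives the tidier solution (759, -716).
Indeed 1590·759 + 1681·(-716) = 1206810 − 1203596 = 3214.

u = 759, v = -716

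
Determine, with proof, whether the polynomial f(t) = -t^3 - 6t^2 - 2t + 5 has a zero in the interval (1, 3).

The endpoint values f(1) = -4 and f(3) = -82 are both negative. Claim: f(t) < 0 for every t in (1, 3).
Shift to the endpoint 1: with t = 1 + u (0 < u < 2), one computes f(1 + u) = -u^3 - 9u^2 - 17u - 4.
The nonzero coefficients here are all negative, so for u > 0 every term is negative (or zero), and the constant term -4 is strictly negative.
Therefore f(t) < 0 throughout (1, 3), and f has no zero there.

f has no root in that interval.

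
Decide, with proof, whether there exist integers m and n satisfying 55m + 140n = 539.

No, no such integers exist.

gcd(55, 140) = 5, so every integer of the form 55m + 140n is a multiple of 5.
But 539 = 5·107 + 4, so 5 ∤ 539.
Hence no integers m, n satisfy the equation.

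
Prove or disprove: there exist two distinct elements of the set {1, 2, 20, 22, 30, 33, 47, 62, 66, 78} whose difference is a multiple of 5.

1 and 66 are such a pair.

1 mod 5 = 1 and 66 mod 5 = 1, so 66 − 1 = 65 = 13·5.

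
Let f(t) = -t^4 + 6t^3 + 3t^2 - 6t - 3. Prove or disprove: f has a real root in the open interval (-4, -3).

No.

f(-4) = -571 and f(-3) = -201, both negative, so a sign-change argument is unavailable; we show f keeps this sign on the whole interval.
Substitute t = -3 − u, where 0 < u < 1 on the interval. Expanding, f(-3 − u) = -u^4 - 18u^3 - 105u^2 - 246u - 201.
All 5 nonzero coefficients of this polynomial in u are negative; hence for u > 0 the value is a sum of negative terms (the constant -201 among them).
Therefore f(t) < 0 throughout (-4, -3), and f has no zero there.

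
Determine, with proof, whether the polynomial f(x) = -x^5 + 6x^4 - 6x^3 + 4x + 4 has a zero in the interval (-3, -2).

The endpoint values f(-3) = 883 and f(-2) = 172 are both positive. Claim: f(x) > 0 for every x in (-3, -2).
Shift to the endpoint -2: with x = -2 − u (0 < u < 1), one computes f(-2 − u) = u^5 + 16u^4 + 94u^3 + 260u^2 + 340u + 172.
All 6 nonzero coefficients of this polynomial in u are positive; hence for u > 0 the value is a sum of positive terms (the constant 172 among them).
Therefore f(x) > 0 throughout (-3, -2), and f has no zero there.

No such root exists.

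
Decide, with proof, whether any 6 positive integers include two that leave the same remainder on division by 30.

No, the set {127, 128, 129, 130, 131, 132} is a counterexample.

Consider the 6 integers 127, 128, …, 132. They lie in distinct residue classes modulo 30, since 6 ≤ 30.
So no two of them leave the same remainder on division by 30; the claim fails for this set.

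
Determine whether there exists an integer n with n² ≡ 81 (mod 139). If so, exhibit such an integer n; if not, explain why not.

n = 130 works: 130² = 16900, and 16900 − 81 = 16819 = 121·139.

n = 130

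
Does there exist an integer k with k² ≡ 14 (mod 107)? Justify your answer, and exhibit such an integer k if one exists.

k = 11

k = 11 works: 11² = 121, and 121 − 14 = 107 = 1·107.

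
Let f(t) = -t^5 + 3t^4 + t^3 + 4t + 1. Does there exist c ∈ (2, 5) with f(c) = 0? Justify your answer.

f(2) = 33 and f(5) = -1104, which have opposite signs.
f is continuous everywhere (it is a polynomial), in particular on [2, 5].
The Intermediate Value Theorem then guarantees some c ∈ (2, 5) with f(c) = 0.

Yes, such a c exists.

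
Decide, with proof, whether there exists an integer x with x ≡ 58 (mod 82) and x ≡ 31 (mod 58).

Reduce both congruences modulo 2, which divides 82 and 58: they say x ≡ 58 (mod 2) and x ≡ 31 (mod 2).
However 58 ≡ 0 and 31 ≡ 1 (mod 2), and 0 ≠ 1.
Hence the system has no solution.

No, no such integer exists.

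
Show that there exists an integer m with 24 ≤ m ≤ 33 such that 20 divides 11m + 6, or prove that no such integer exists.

There is no such integer m in that range.

For m = 24, 25, …, 33 the values of 11m + 6 modulo 20 are 10, 1, 12, 3, 14, 5, 16, 7, 18, 9 respectively.
Since 0 is absent from this list, 20 ∤ 11m + 6 for every m with 24 ≤ m ≤ 33.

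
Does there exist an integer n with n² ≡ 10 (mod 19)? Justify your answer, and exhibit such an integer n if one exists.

Since (19 − n)² ≡ n² (mod 19), it suffices to square n = 0, 1, …, 9: the residues are 0, 1, 4, 9, 16, 6, 17, 11, 7, 5.
So the quadratic residues mod 19 are {0, 1, 4, 5, 6, 7, 9, 11, 16, 17}, and 10 is not among them.
Hence no integer n has n² ≡ 10 (mod 19).

No such integer exists.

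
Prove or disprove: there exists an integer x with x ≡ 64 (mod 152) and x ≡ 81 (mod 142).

There is no such integer.

gcd(152, 142) = 2. If x ≡ 64 (mod 152) and x ≡ 81 (mod 142), then x ≡ 64 (mod 2) and x ≡ 81 (mod 2).
However 64 ≡ 0 and 81 ≡ 1 (mod 2), and 0 ≠ 1.
Hence the system has no solution.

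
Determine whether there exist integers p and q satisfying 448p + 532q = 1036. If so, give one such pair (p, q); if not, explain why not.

Since gcd(448, 532) = 28 and 1036 = 28·37, Bézout's identity guarantees a solution.
Dividing through by 28 reduces the equation to 16p + 19q = 37.
Run the Euclidean algorithm on 19 and 16: 19 = 1·16 + 3, 16 = 5·3 + 1, 3 = 3·1 + 0.
Unwinding: 1 = 16 − 5·3 = 16 − 5·(19 − 1·16) = −5·19 + 6·16, i.e. 16·6 + 19·(-5) = 1.
Times 37: 16·222 + 19·(-185) = 37, so (222, -185) solves it.
Shifting by a multiple of (19, −16) keeps it a solution: p = 222 − 11·19 = 13, q = -185 + 11·16 = -9.
Indeed 448·13 + 532·(-9) = 5824 − 4788 = 1036.

p = 13, q = -9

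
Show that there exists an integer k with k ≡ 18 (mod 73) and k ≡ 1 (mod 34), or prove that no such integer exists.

k = 1259

The moduli 73 and 34 are coprime, so by the Chinese Remainder Theorem a unique solution modulo 2482 exists.
Write k = 18 + 73t and require 18 + 73t ≡ 1 (mod 34), i.e. 73t ≡ 17 (mod 34).
73 ≡ 5 (mod 34), so this reads 5t ≡ 17 (mod 34). To invert 5 modulo 34: 34 = 6·5 + 4, 5 = 1·4 + 1, 4 = 4·1 + 0, and unwinding, 1 = 5 − 1·4 = 5 − (34 − 6·5) = −34 + 7·5. Thus 5⁻¹ ≡ 7 (mod 34).
Multiplying by 7: t ≡ 7·17 = 119 ≡ 17 (mod 34).
Taking t = 17 gives k = 18 + 73·17 = 1259.
Verify: 1259 = 17·73 + 18 and 1259 = 37·34 + 1. ✓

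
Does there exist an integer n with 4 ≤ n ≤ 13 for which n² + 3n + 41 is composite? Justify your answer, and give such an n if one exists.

n = 5

At n = 5: 5² + 3·5 + 41 = 81 = 3·27, which is composite.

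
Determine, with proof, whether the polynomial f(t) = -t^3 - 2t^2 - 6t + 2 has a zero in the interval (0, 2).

Yes, f has a root in the interval.

f(0) = 2 and f(2) = -26, which have opposite signs.
As a polynomial, f is continuous on every closed interval.
By the Intermediate Value Theorem f must vanish at some point of (0, 2).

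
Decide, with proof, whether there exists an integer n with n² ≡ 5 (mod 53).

53 is prime, so by Euler's criterion 5 is a square mod 53 iff 5^((53−1)/2) = 5^26 ≡ 1 (mod 53).
Squaring successively (mod 53): 5^2 = 25 ≡ 25; 5^4 ≡ 25² = 625 ≡ 42; 5^8 ≡ 42² = 1764 ≡ 15; 5^16 ≡ 15² = 225 ≡ 13.
Since 26 = 16 + 8 + 2, 5^26 ≡ 13 · 15 · 25; multiplying out mod 53: 13·15 = 195 ≡ 36, then 36·25 = 900 ≡ 52. Thus 5^26 ≡ 52 ≡ −1 (mod 53).
By Euler's criterion 5 is a quadratic non-residue mod 53: no n satisfies n² ≡ 5 (mod 53).

There is no such integer.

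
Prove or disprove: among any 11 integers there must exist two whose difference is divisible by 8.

Partition the integers by their residue mod 8; there are 8 classes.
With 11 integers and only 8 classes, the pigeonhole principle forces two of them, say a and b, into the same class.
Equal remainders mean a − b ≡ 0 (mod 8), so 8 divides their difference.

Yes, this is always true.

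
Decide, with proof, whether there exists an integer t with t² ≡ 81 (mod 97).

Take t = 88. Then 88² = 7744 = 79·97 + 81, so 88² ≡ 81 (mod 97).

t = 88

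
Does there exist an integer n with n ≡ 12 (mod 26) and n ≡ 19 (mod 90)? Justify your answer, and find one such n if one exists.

No such integer exists.

Reduce both congruences modulo 2, which divides 26 and 90: they say n ≡ 12 (mod 2) and n ≡ 19 (mod 2).
However 12 ≡ 0 and 19 ≡ 1 (mod 2), and 0 ≠ 1.
So no integer satisfies both congruences.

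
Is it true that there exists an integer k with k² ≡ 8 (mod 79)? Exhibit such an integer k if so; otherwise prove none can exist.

k = 61

Take k = 61. Then 61² = 3721 = 47·79 + 8, so 61² ≡ 8 (mod 79).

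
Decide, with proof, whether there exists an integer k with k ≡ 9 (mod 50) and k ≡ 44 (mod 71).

k = 1109

The moduli 50 and 71 are coprime, so by the Chinese Remainder Theorem a unique solution modulo 3550 exists.
Write k = 9 + 50t and require 9 + 50t ≡ 44 (mod 71), i.e. 50t ≡ 35 (mod 71).
Since 50·27 = 1350 = 19·71 + 1, the inverse of 50 mod 71 is 27.
Multiplying by 27: t ≡ 27·35 = 945 ≡ 22 (mod 71).
Taking t = 22 gives k = 9 + 50·22 = 1109.
Indeed 1109 ≡ 9 (mod 50) and 1109 ≡ 44 (mod 71).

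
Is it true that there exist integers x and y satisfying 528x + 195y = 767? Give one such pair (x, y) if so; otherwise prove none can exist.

Any value of 528x + 195y is a multiple of gcd(528, 195) = 3.
However 767 leaves remainder 2 on division by 3.
Therefore 528x + 195y = 767 has no solution in integers.

No, no such integers exist.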